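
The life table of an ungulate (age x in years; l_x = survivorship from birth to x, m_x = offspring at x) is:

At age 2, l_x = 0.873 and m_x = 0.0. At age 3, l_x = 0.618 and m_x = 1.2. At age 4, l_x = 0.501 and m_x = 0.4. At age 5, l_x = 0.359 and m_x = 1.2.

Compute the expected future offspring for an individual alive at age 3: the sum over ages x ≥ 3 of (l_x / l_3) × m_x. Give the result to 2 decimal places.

l_3 = 0.618. Conditional survival from age 3 to x is l_x / l_3.
  x=3: (0.618/0.618) × 1.2 = 1.2000
  x=4: (0.501/0.618) × 0.4 = 0.3243
  x=5: (0.359/0.618) × 1.2 = 0.6971
Sum = 1.2000 + 0.3243 + 0.6971 = 2.2214

2.22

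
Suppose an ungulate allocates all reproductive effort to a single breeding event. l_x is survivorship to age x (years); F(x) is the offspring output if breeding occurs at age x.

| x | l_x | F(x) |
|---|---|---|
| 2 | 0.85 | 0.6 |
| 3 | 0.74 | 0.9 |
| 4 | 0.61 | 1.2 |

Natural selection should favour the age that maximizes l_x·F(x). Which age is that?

Expected offspring if breeding at age x = l_x × F(x):
  age 2: 0.85 × 0.6 = 0.510
  age 3: 0.74 × 0.9 = 0.666
  age 4: 0.61 × 1.2 = 0.732
Maximum at age 4 (0.732).

4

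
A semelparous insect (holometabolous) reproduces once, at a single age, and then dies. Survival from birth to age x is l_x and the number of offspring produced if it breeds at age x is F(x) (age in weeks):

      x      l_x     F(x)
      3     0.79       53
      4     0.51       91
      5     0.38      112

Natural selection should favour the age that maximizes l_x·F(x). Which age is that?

Expected offspring if breeding at age x = l_x × F(x):
  age 3: 0.79 × 53 = 41.870
  age 4: 0.51 × 91 = 46.410
  age 5: 0.38 × 112 = 42.560
Maximum at age 4 (46.410).

4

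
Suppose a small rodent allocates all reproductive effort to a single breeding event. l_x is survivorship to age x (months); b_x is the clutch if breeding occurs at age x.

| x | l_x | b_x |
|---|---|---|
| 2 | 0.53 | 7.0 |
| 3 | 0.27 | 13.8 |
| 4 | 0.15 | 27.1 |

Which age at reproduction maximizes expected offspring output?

4

Expected offspring if breeding at age x = l_x × b_x:
  age 2: 0.53 × 7.0 = 3.710
  age 3: 0.27 × 13.8 = 3.726
  age 4: 0.15 × 27.1 = 4.065
Maximum at age 4 (4.065).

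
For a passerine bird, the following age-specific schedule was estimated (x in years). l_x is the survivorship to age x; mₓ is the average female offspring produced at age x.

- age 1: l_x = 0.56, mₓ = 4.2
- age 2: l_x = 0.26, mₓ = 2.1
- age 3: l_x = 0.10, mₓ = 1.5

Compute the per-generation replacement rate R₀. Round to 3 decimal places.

R₀ = Σ l_x mₓ:
  age 1: 0.56 × 4.2 = 2.3520
  age 2: 0.26 × 2.1 = 0.5460
  age 3: 0.10 × 1.5 = 0.1500
R₀ = 2.3520 + 0.5460 + 0.1500 = 3.0480

3.048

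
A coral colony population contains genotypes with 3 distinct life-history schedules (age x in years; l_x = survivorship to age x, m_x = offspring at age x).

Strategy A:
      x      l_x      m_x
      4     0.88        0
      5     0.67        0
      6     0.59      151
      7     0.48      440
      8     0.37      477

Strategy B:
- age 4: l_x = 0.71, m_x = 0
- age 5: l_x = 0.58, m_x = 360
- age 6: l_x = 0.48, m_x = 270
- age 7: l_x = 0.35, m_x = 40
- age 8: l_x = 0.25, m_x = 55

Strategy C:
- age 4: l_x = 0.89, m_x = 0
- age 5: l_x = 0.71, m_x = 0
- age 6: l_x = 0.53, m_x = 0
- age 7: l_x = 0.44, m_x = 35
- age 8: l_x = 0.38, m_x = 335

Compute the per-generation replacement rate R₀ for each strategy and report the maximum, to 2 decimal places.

Strategy A: R₀ = 0.88×0 + 0.67×0 + 0.59×151 + 0.48×440 + 0.37×477 = 476.7800
Strategy B: R₀ = 0.71×0 + 0.58×360 + 0.48×270 + 0.35×40 + 0.25×55 = 366.1500
Strategy C: R₀ = 0.89×0 + 0.71×0 + 0.53×0 + 0.44×35 + 0.38×335 = 142.7000
Highest R₀: strategy A with 476.7800.

476.78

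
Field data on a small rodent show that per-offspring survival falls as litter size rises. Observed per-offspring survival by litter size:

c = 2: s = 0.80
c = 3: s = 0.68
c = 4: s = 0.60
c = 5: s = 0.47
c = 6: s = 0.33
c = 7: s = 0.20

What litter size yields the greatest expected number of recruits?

4

Expected recruits = c × s(c):
  c=2: 2 × 0.80 = 1.600
  c=3: 3 × 0.68 = 2.040
  c=4: 4 × 0.60 = 2.400
  c=5: 5 × 0.47 = 2.350
  c=6: 6 × 0.33 = 1.980
  c=7: 7 × 0.20 = 1.400
Maximum at c = 4 (2.400 recruits).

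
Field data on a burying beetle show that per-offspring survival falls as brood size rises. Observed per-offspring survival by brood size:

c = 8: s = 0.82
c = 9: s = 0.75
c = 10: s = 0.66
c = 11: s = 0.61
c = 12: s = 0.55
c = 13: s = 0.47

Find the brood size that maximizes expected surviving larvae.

9

Expected surviving larvae = c × s(c):
  c=8: 8 × 0.82 = 6.560
  c=9: 9 × 0.75 = 6.750
  c=10: 10 × 0.66 = 6.600
  c=11: 11 × 0.61 = 6.710
  c=12: 12 × 0.55 = 6.600
  c=13: 13 × 0.47 = 6.110
Maximum at c = 9 (6.750 surviving larvae).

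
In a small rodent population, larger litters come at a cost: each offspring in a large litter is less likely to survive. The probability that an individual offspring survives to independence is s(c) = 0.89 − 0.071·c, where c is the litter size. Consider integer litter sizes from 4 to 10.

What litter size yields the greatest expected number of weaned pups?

6

Expected weaned pups = c × s(c):
  c=4: 4 × 0.606 = 2.424
  c=5: 5 × 0.535 = 2.675
  c=6: 6 × 0.464 = 2.784
  c=7: 7 × 0.393 = 2.751
  c=8: 8 × 0.322 = 2.576
  c=9: 9 × 0.251 = 2.259
  c=10: 10 × 0.180 = 1.800
Maximum at c = 6 (2.784 weaned pups).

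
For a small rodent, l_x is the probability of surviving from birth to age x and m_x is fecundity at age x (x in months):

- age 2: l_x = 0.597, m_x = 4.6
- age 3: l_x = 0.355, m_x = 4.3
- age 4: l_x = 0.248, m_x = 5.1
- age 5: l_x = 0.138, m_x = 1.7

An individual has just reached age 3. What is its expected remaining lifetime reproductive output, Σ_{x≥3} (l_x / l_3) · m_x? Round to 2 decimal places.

8.52

l_3 = 0.355. Conditional survival from age 3 to x is l_x / l_3.
  x=3: (0.355/0.355) × 4.3 = 4.3000
  x=4: (0.248/0.355) × 5.1 = 3.5628
  x=5: (0.138/0.355) × 1.7 = 0.6608
Sum = 4.3000 + 3.5628 + 0.6608 = 8.5237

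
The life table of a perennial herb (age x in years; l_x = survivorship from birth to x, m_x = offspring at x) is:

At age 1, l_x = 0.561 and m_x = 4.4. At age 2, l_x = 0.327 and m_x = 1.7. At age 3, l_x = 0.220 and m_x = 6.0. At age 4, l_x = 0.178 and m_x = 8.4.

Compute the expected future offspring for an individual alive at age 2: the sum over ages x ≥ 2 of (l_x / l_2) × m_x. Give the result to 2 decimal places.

10.31

l_2 = 0.327. Conditional survival from age 2 to x is l_x / l_2.
  x=2: (0.327/0.327) × 1.7 = 1.7000
  x=3: (0.220/0.327) × 6.0 = 4.0367
  x=4: (0.178/0.327) × 8.4 = 4.5725
Sum = 1.7000 + 4.0367 + 4.5725 = 10.3092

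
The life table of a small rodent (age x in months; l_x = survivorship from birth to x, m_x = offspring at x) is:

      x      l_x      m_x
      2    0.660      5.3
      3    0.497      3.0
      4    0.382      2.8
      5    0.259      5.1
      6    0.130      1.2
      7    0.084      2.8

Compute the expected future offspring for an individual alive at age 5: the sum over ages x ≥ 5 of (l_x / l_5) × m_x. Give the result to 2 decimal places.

l_5 = 0.259. Conditional survival from age 5 to x is l_x / l_5.
  x=5: (0.259/0.259) × 5.1 = 5.1000
  x=6: (0.130/0.259) × 1.2 = 0.6023
  x=7: (0.084/0.259) × 2.8 = 0.9081
Sum = 5.1000 + 0.6023 + 0.9081 = 6.6104

6.61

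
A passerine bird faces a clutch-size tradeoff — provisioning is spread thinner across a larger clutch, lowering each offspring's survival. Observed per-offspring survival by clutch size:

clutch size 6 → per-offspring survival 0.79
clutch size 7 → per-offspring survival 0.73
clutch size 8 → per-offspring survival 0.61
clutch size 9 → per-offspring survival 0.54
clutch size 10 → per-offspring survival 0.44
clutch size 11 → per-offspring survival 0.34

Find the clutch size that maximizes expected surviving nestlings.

Expected surviving nestlings = c × s(c):
  c=6: 6 × 0.79 = 4.740
  c=7: 7 × 0.73 = 5.110
  c=8: 8 × 0.61 = 4.880
  c=9: 9 × 0.54 = 4.860
  c=10: 10 × 0.44 = 4.400
  c=11: 11 × 0.34 = 3.740
Maximum at c = 7 (5.110 surviving nestlings).

7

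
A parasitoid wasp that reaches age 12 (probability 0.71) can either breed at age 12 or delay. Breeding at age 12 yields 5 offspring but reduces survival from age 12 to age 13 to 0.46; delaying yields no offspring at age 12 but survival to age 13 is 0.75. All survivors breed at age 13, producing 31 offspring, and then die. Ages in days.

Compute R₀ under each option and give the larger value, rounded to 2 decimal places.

breed at age 12: R₀ = 0.71 × (5 + 0.46 × 31) = 0.71 × 19.2600 = 13.6746
delay to age 13: R₀ = 0.71 × (0.75 × 31) = 0.71 × 23.2500 = 16.5075
Higher: delay to age 13 (16.5075).

16.51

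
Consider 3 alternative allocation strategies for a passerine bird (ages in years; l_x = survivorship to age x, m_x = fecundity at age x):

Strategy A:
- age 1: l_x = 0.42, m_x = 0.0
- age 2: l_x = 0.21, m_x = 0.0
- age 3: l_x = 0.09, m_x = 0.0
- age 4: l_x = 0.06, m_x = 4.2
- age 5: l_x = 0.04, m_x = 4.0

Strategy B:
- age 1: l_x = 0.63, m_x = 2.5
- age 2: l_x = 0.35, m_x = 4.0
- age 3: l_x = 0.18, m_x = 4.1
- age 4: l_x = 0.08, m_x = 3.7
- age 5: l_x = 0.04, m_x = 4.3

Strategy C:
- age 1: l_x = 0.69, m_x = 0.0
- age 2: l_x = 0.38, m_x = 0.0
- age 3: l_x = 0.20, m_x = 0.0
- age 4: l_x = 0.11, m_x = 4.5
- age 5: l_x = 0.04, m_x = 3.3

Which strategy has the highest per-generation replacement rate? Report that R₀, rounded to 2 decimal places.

4.18

Strategy A: R₀ = 0.42×0.0 + 0.21×0.0 + 0.09×0.0 + 0.06×4.2 + 0.04×4.0 = 0.4120
Strategy B: R₀ = 0.63×2.5 + 0.35×4.0 + 0.18×4.1 + 0.08×3.7 + 0.04×4.3 = 4.1810
Strategy C: R₀ = 0.69×0.0 + 0.38×0.0 + 0.20×0.0 + 0.11×4.5 + 0.04×3.3 = 0.6270
Highest R₀: strategy B with 4.1810.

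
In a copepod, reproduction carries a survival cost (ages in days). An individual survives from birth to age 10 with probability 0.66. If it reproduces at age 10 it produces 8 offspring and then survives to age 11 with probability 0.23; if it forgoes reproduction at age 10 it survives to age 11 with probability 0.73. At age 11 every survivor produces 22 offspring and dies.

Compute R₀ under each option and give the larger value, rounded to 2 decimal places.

10.60

breed at age 10: R₀ = 0.66 × (8 + 0.23 × 22) = 0.66 × 13.0600 = 8.6196
delay to age 11: R₀ = 0.66 × (0.73 × 22) = 0.66 × 16.0600 = 10.5996
Higher: delay to age 11 (10.5996).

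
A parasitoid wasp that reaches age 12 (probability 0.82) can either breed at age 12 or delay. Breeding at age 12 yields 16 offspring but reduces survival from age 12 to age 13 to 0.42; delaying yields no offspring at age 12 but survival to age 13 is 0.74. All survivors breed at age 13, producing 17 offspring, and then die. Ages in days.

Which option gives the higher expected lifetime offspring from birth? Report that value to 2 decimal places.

breed at age 12: R₀ = 0.82 × (16 + 0.42 × 17) = 0.82 × 23.1400 = 18.9748
delay to age 13: R₀ = 0.82 × (0.74 × 17) = 0.82 × 12.5800 = 10.3156
Higher: breed at age 12 (18.9748).

18.97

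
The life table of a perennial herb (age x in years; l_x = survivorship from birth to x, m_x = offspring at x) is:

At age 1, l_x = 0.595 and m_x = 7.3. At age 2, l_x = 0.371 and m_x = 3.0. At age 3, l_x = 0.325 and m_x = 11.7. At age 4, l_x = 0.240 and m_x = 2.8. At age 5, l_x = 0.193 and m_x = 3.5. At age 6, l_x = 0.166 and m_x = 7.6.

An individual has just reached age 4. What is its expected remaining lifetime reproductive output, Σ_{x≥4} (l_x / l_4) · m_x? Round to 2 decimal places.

l_4 = 0.240. Conditional survival from age 4 to x is l_x / l_4.
  x=4: (0.240/0.240) × 2.8 = 2.8000
  x=5: (0.193/0.240) × 3.5 = 2.8146
  x=6: (0.166/0.240) × 7.6 = 5.2567
Sum = 2.8000 + 2.8146 + 5.2567 = 10.8712

10.87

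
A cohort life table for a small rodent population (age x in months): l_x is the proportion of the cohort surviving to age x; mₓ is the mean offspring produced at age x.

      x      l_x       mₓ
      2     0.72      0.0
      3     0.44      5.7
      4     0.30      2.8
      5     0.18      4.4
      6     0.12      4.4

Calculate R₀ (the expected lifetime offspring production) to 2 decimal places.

R₀ = Σ l_x mₓ:
  age 2: 0.72 × 0.0 = 0.0000
  age 3: 0.44 × 5.7 = 2.5080
  age 4: 0.30 × 2.8 = 0.8400
  age 5: 0.18 × 4.4 = 0.7920
  age 6: 0.12 × 4.4 = 0.5280
R₀ = 0.0000 + 2.5080 + 0.8400 + 0.7920 + 0.5280 = 4.6680

4.67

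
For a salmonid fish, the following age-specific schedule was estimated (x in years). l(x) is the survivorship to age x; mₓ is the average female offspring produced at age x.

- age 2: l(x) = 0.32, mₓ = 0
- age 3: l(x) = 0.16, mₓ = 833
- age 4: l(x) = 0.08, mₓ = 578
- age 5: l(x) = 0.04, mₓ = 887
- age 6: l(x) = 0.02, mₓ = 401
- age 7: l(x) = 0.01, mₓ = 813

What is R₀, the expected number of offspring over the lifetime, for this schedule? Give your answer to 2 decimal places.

R₀ = Σ l(x) mₓ:
  age 2: 0.32 × 0 = 0.0000
  age 3: 0.16 × 833 = 133.2800
  age 4: 0.08 × 578 = 46.2400
  age 5: 0.04 × 887 = 35.4800
  age 6: 0.02 × 401 = 8.0200
  age 7: 0.01 × 813 = 8.1300
R₀ = 0.0000 + 133.2800 + 46.2400 + 35.4800 + 8.0200 + 8.1300 = 231.1500

231.15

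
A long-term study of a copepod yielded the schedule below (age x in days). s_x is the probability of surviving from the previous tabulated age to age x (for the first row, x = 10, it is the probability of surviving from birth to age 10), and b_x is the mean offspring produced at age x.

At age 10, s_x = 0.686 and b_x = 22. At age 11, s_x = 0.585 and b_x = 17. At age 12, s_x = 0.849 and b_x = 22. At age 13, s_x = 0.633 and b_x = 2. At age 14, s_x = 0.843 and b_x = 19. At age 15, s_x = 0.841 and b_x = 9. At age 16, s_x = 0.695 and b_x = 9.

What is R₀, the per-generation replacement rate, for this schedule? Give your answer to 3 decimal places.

Survivorship from birth: l_x = s_10·s_11·…·s_x.
  l_10 = 0.68600
  l_11 = 0.40131
  l_12 = 0.34071
  l_13 = 0.21567
  l_14 = 0.18181
  l_15 = 0.15290
  l_16 = 0.10627
R₀ = Σ l_x b_x:
  age 10: 0.68600 × 22 = 15.0920
  age 11: 0.40131 × 17 = 6.8223
  age 12: 0.34071 × 22 = 7.4956
  age 13: 0.21567 × 2 = 0.4313
  age 14: 0.18181 × 19 = 3.4544
  age 15: 0.15290 × 9 = 1.3761
  age 16: 0.10627 × 9 = 0.9564
R₀ = 15.0920 + 6.8223 + 7.4956 + 0.4313 + 3.4544 + 1.3761 + 0.9564 = 35.6281

35.628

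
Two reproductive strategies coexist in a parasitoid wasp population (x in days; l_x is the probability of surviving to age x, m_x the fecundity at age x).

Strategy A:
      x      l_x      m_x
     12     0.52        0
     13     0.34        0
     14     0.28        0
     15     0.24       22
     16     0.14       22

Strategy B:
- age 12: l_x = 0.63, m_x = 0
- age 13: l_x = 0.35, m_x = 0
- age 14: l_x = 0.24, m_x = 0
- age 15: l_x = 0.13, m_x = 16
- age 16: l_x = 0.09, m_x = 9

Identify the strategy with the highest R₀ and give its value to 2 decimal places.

Strategy A: R₀ = 0.52×0 + 0.34×0 + 0.28×0 + 0.24×22 + 0.14×22 = 8.3600
Strategy B: R₀ = 0.63×0 + 0.35×0 + 0.24×0 + 0.13×16 + 0.09×9 = 2.8900
Highest R₀: strategy A with 8.3600.

8.36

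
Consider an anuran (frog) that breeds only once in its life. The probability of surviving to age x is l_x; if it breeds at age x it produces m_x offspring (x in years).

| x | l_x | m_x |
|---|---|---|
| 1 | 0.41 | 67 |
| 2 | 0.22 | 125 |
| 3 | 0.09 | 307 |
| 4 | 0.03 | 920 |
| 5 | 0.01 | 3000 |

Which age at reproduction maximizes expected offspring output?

5

Expected offspring if breeding at age x = l_x × m_x:
  age 1: 0.41 × 67 = 27.470
  age 2: 0.22 × 125 = 27.500
  age 3: 0.09 × 307 = 27.630
  age 4: 0.03 × 920 = 27.600
  age 5: 0.01 × 3000 = 30.000
Maximum at age 5 (30.000).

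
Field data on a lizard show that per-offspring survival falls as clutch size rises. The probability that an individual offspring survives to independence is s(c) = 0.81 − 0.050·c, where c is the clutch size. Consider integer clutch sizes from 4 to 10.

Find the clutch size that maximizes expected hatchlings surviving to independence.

Expected hatchlings surviving to independence = c × s(c):
  c=4: 4 × 0.610 = 2.440
  c=5: 5 × 0.560 = 2.800
  c=6: 6 × 0.510 = 3.060
  c=7: 7 × 0.460 = 3.220
  c=8: 8 × 0.410 = 3.280
  c=9: 9 × 0.360 = 3.240
  c=10: 10 × 0.310 = 3.100
Maximum at c = 8 (3.280 hatchlings surviving to independence).

8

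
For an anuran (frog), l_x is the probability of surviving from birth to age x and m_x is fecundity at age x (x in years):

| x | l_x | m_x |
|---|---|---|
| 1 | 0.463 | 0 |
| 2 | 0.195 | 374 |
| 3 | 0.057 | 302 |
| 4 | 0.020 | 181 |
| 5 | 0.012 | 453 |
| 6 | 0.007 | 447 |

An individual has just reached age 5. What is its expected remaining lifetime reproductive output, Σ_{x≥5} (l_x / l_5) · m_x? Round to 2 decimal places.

l_5 = 0.012. Conditional survival from age 5 to x is l_x / l_5.
  x=5: (0.012/0.012) × 453 = 453.0000
  x=6: (0.007/0.012) × 447 = 260.7500
Sum = 453.0000 + 260.7500 = 713.7500

713.75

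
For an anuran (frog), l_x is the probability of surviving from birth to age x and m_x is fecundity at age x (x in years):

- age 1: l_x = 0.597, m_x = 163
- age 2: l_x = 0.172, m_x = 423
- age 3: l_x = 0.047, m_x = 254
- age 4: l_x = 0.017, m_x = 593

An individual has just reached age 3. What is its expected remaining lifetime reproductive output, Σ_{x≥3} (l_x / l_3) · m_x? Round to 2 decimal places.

l_3 = 0.047. Conditional survival from age 3 to x is l_x / l_3.
  x=3: (0.047/0.047) × 254 = 254.0000
  x=4: (0.017/0.047) × 593 = 214.4894
Sum = 254.0000 + 214.4894 = 468.4894

468.49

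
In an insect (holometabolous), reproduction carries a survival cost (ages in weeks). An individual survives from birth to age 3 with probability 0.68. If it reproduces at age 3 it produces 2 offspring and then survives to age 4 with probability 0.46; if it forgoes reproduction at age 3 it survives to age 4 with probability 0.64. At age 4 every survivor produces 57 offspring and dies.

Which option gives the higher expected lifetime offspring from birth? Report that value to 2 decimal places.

breed at age 3: R₀ = 0.68 × (2 + 0.46 × 57) = 0.68 × 28.2200 = 19.1896
delay to age 4: R₀ = 0.68 × (0.64 × 57) = 0.68 × 36.4800 = 24.8064
Higher: delay to age 4 (24.8064).

24.81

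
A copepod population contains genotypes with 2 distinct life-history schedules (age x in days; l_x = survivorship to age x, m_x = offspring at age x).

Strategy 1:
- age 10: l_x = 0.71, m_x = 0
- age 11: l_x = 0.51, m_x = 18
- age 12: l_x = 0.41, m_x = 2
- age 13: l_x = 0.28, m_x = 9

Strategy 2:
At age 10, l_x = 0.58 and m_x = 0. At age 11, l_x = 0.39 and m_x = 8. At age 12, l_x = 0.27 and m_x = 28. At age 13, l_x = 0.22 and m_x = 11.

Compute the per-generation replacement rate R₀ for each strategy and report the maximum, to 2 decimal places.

Strategy 1: R₀ = 0.71×0 + 0.51×18 + 0.41×2 + 0.28×9 = 12.5200
Strategy 2: R₀ = 0.58×0 + 0.39×8 + 0.27×28 + 0.22×11 = 13.1000
Highest R₀: strategy 2 with 13.1000.

13.10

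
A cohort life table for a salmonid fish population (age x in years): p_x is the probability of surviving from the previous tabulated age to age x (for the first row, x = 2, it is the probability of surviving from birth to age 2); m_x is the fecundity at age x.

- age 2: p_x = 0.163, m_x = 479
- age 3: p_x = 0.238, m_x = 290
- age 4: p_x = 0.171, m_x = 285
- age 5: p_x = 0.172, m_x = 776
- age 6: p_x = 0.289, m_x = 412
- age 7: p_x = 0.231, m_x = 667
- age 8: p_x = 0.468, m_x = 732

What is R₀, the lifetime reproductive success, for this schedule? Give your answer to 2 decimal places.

Survivorship from birth: l_x = p_2·p_3·…·p_x.
  l_2 = 0.16300
  l_3 = 0.03879
  l_4 = 0.00663
  l_5 = 0.00114
  l_6 = 0.00033
  l_7 = 0.00008
  l_8 = 0.00004
R₀ = Σ l_x m_x:
  age 2: 0.16300 × 479 = 78.0770
  age 3: 0.03879 × 290 = 11.2491
  age 4: 0.00663 × 285 = 1.8895
  age 5: 0.00114 × 776 = 0.8846
  age 6: 0.00033 × 412 = 0.1360
  age 7: 0.00008 × 667 = 0.0534
  age 8: 0.00004 × 732 = 0.0293
R₀ = 78.0770 + 11.2491 + 1.8895 + 0.8846 + 0.1360 + 0.0534 + 0.0293 = 92.3189

92.32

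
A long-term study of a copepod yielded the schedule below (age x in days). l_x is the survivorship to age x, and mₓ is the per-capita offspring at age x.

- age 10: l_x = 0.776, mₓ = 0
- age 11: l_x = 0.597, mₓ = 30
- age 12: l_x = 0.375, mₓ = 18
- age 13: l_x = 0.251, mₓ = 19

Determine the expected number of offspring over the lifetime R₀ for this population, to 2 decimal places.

R₀ = Σ l_x mₓ:
  age 10: 0.776 × 0 = 0.0000
  age 11: 0.597 × 30 = 17.9100
  age 12: 0.375 × 18 = 6.7500
  age 13: 0.251 × 19 = 4.7690
R₀ = 0.0000 + 17.9100 + 6.7500 + 4.7690 = 29.4290

29.43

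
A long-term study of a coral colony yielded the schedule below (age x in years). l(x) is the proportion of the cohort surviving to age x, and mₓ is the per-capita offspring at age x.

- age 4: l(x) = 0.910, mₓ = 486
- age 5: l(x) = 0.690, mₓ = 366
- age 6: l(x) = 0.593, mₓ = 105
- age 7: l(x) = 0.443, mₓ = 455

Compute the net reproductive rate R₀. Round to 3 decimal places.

958.630

R₀ = Σ l(x) mₓ:
  age 4: 0.910 × 486 = 442.2600
  age 5: 0.690 × 366 = 252.5400
  age 6: 0.593 × 105 = 62.2650
  age 7: 0.443 × 455 = 201.5650
R₀ = 442.2600 + 252.5400 + 62.2650 + 201.5650 = 958.6300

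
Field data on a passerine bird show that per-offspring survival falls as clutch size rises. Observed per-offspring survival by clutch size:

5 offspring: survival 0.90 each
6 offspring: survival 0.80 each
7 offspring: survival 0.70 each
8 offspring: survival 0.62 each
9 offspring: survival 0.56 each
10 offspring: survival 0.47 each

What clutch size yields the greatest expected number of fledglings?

9

Expected fledglings = c × s(c):
  c=5: 5 × 0.90 = 4.500
  c=6: 6 × 0.80 = 4.800
  c=7: 7 × 0.70 = 4.900
  c=8: 8 × 0.62 = 4.960
  c=9: 9 × 0.56 = 5.040
  c=10: 10 × 0.47 = 4.700
Maximum at c = 9 (5.040 fledglings).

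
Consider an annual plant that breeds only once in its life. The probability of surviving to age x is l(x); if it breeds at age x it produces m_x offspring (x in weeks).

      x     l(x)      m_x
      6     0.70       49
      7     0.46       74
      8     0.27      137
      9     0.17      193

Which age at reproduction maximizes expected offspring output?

Expected offspring if breeding at age x = l(x) × m_x:
  age 6: 0.70 × 49 = 34.300
  age 7: 0.46 × 74 = 34.040
  age 8: 0.27 × 137 = 36.990
  age 9: 0.17 × 193 = 32.810
Maximum at age 8 (36.990).

8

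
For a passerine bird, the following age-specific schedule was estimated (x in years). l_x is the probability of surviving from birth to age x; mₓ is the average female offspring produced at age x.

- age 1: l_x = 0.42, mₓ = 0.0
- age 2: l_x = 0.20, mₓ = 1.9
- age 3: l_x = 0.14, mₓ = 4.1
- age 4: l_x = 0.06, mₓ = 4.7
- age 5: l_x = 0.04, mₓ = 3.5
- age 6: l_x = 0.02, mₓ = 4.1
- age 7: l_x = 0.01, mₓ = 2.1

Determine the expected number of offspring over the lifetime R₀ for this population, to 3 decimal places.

R₀ = Σ l_x mₓ:
  age 1: 0.42 × 0.0 = 0.0000
  age 2: 0.20 × 1.9 = 0.3800
  age 3: 0.14 × 4.1 = 0.5740
  age 4: 0.06 × 4.7 = 0.2820
  age 5: 0.04 × 3.5 = 0.1400
  age 6: 0.02 × 4.1 = 0.0820
  age 7: 0.01 × 2.1 = 0.0210
R₀ = 0.0000 + 0.3800 + 0.5740 + 0.2820 + 0.1400 + 0.0820 + 0.0210 = 1.4790

1.479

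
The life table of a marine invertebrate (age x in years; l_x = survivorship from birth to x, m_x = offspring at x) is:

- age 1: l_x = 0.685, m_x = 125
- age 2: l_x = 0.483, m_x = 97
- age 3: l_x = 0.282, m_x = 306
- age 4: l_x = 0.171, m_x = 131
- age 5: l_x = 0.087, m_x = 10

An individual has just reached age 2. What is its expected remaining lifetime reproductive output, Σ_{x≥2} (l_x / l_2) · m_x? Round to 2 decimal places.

323.84

l_2 = 0.483. Conditional survival from age 2 to x is l_x / l_2.
  x=2: (0.483/0.483) × 97 = 97.0000
  x=3: (0.282/0.483) × 306 = 178.6584
  x=4: (0.171/0.483) × 131 = 46.3789
  x=5: (0.087/0.483) × 10 = 1.8012
Sum = 97.0000 + 178.6584 + 46.3789 + 1.8012 = 323.8385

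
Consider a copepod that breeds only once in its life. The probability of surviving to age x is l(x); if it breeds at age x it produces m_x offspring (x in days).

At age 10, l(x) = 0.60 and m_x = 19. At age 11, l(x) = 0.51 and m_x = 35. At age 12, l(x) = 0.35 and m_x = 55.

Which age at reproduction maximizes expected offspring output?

12

Expected offspring if breeding at age x = l(x) × m_x:
  age 10: 0.60 × 19 = 11.400
  age 11: 0.51 × 35 = 17.850
  age 12: 0.35 × 55 = 19.250
Maximum at age 12 (19.250).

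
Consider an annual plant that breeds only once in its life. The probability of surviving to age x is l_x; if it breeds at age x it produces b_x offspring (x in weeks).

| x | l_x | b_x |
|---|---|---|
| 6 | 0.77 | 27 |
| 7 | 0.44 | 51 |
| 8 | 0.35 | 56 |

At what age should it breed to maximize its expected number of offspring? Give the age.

7

Expected offspring if breeding at age x = l_x × b_x:
  age 6: 0.77 × 27 = 20.790
  age 7: 0.44 × 51 = 22.440
  age 8: 0.35 × 56 = 19.600
Maximum at age 7 (22.440).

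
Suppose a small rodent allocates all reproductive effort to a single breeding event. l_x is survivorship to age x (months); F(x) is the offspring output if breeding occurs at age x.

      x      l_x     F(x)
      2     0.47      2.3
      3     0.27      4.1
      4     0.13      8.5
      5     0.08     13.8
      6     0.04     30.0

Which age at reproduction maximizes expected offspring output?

Expected offspring if breeding at age x = l_x × F(x):
  age 2: 0.47 × 2.3 = 1.081
  age 3: 0.27 × 4.1 = 1.107
  age 4: 0.13 × 8.5 = 1.105
  age 5: 0.08 × 13.8 = 1.104
  age 6: 0.04 × 30.0 = 1.200
Maximum at age 6 (1.200).

6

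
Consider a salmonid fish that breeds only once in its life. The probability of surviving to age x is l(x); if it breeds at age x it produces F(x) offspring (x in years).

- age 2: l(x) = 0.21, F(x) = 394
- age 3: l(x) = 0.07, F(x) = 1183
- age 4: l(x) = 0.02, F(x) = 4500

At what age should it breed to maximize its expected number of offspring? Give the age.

Expected offspring if breeding at age x = l(x) × F(x):
  age 2: 0.21 × 394 = 82.740
  age 3: 0.07 × 1183 = 82.810
  age 4: 0.02 × 4500 = 90.000
Maximum at age 4 (90.000).

4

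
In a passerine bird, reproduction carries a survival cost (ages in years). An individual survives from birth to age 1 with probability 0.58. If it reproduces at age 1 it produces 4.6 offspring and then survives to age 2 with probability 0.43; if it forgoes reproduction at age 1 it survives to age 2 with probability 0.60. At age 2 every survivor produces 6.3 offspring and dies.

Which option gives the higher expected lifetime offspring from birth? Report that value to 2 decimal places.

4.24

breed at age 1: R₀ = 0.58 × (4.6 + 0.43 × 6.3) = 0.58 × 7.3090 = 4.2392
delay to age 2: R₀ = 0.58 × (0.60 × 6.3) = 0.58 × 3.7800 = 2.1924
Higher: breed at age 1 (4.2392).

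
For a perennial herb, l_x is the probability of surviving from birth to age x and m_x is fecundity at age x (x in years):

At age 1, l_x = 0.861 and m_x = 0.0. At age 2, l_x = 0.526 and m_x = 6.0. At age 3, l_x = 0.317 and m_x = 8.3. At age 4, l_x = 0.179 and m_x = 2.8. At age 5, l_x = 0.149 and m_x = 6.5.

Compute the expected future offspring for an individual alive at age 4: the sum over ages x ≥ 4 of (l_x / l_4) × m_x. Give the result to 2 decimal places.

8.21

l_4 = 0.179. Conditional survival from age 4 to x is l_x / l_4.
  x=4: (0.179/0.179) × 2.8 = 2.8000
  x=5: (0.149/0.179) × 6.5 = 5.4106
Sum = 2.8000 + 5.4106 = 8.2106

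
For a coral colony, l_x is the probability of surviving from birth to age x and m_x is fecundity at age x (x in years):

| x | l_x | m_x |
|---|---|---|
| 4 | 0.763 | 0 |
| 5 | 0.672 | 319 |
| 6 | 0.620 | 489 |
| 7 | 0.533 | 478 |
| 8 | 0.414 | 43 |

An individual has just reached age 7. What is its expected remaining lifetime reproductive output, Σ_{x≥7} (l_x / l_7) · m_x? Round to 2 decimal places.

l_7 = 0.533. Conditional survival from age 7 to x is l_x / l_7.
  x=7: (0.533/0.533) × 478 = 478.0000
  x=8: (0.414/0.533) × 43 = 33.3996
Sum = 478.0000 + 33.3996 = 511.3996

511.40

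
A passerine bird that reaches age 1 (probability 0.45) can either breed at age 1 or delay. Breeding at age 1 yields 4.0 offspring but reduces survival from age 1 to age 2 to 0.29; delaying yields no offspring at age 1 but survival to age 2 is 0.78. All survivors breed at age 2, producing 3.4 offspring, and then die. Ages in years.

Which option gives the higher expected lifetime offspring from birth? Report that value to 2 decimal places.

breed at age 1: R₀ = 0.45 × (4.0 + 0.29 × 3.4) = 0.45 × 4.9860 = 2.2437
delay to age 2: R₀ = 0.45 × (0.78 × 3.4) = 0.45 × 2.6520 = 1.1934
Higher: breed at age 1 (2.2437).

2.24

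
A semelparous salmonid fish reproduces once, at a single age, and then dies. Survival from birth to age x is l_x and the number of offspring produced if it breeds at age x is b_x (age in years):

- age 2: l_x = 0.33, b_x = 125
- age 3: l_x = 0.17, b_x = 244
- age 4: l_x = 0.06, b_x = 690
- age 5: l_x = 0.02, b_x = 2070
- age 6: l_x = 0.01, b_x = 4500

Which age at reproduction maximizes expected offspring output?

6

Expected offspring if breeding at age x = l_x × b_x:
  age 2: 0.33 × 125 = 41.250
  age 3: 0.17 × 244 = 41.480
  age 4: 0.06 × 690 = 41.400
  age 5: 0.02 × 2070 = 41.400
  age 6: 0.01 × 4500 = 45.000
Maximum at age 6 (45.000).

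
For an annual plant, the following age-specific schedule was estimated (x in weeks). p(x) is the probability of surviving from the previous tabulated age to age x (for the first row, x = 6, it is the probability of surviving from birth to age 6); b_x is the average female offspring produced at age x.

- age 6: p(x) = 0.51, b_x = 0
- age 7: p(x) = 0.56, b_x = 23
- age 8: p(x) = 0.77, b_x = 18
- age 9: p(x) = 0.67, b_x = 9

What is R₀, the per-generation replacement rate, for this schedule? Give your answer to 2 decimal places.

11.85

Survivorship from birth: l_x = p_6·p_7·…·p_x.
  l_6 = 0.51000
  l_7 = 0.28560
  l_8 = 0.21991
  l_9 = 0.14734
R₀ = Σ l_x b_x:
  age 6: 0.51000 × 0 = 0.0000
  age 7: 0.28560 × 23 = 6.5688
  age 8: 0.21991 × 18 = 3.9584
  age 9: 0.14734 × 9 = 1.3261
R₀ = 0.0000 + 6.5688 + 3.9584 + 1.3261 = 11.8532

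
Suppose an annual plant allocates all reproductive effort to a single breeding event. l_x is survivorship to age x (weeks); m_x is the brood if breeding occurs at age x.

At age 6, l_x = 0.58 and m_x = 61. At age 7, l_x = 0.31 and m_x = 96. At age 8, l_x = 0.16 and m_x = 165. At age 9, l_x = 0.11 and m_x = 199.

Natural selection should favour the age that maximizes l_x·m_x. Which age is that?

Expected offspring if breeding at age x = l_x × m_x:
  age 6: 0.58 × 61 = 35.380
  age 7: 0.31 × 96 = 29.760
  age 8: 0.16 × 165 = 26.400
  age 9: 0.11 × 199 = 21.890
Maximum at age 6 (35.380).

6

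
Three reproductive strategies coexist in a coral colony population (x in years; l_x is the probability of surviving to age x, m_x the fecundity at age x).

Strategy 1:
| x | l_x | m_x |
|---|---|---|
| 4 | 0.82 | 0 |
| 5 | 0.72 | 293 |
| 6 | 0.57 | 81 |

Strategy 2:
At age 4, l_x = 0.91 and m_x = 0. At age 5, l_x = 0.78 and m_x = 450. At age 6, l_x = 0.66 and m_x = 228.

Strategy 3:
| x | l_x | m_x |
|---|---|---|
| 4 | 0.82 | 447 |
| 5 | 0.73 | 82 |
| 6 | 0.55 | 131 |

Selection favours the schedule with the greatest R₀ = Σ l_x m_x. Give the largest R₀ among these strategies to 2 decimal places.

Strategy 1: R₀ = 0.82×0 + 0.72×293 + 0.57×81 = 257.1300
Strategy 2: R₀ = 0.91×0 + 0.78×450 + 0.66×228 = 501.4800
Strategy 3: R₀ = 0.82×447 + 0.73×82 + 0.55×131 = 498.4500
Highest R₀: strategy 2 with 501.4800.

501.48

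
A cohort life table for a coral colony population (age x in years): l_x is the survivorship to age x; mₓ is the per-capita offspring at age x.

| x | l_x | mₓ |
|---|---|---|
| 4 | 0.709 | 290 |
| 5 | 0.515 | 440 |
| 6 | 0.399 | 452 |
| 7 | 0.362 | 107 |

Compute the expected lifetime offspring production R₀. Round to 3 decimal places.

651.292

R₀ = Σ l_x mₓ:
  age 4: 0.709 × 290 = 205.6100
  age 5: 0.515 × 440 = 226.6000
  age 6: 0.399 × 452 = 180.3480
  age 7: 0.362 × 107 = 38.7340
R₀ = 205.6100 + 226.6000 + 180.3480 + 38.7340 = 651.2920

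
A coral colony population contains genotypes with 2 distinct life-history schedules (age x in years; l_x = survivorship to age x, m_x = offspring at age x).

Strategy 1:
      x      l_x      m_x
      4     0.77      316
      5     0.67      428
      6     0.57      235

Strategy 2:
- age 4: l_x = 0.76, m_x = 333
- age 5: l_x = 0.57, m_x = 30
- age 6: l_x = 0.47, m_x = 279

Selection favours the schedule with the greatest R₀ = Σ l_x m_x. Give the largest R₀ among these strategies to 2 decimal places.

664.03

Strategy 1: R₀ = 0.77×316 + 0.67×428 + 0.57×235 = 664.0300
Strategy 2: R₀ = 0.76×333 + 0.57×30 + 0.47×279 = 401.3100
Highest R₀: strategy 1 with 664.0300.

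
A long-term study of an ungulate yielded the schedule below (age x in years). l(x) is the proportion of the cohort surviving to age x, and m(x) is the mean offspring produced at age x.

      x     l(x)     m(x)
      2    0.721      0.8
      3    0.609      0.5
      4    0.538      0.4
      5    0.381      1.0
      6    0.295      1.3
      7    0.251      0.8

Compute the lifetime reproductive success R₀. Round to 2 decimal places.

R₀ = Σ l(x) m(x):
  age 2: 0.721 × 0.8 = 0.5768
  age 3: 0.609 × 0.5 = 0.3045
  age 4: 0.538 × 0.4 = 0.2152
  age 5: 0.381 × 1.0 = 0.3810
  age 6: 0.295 × 1.3 = 0.3835
  age 7: 0.251 × 0.8 = 0.2008
R₀ = 0.5768 + 0.3045 + 0.2152 + 0.3810 + 0.3835 + 0.2008 = 2.0618

2.06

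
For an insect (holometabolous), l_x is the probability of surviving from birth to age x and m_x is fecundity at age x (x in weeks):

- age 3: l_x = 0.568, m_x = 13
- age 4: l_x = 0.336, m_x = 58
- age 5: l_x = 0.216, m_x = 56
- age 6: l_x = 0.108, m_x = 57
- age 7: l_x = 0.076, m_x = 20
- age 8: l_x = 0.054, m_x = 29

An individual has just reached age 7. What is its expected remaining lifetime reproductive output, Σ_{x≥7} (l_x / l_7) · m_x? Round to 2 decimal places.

l_7 = 0.076. Conditional survival from age 7 to x is l_x / l_7.
  x=7: (0.076/0.076) × 20 = 20.0000
  x=8: (0.054/0.076) × 29 = 20.6053
Sum = 20.0000 + 20.6053 = 40.6053

40.61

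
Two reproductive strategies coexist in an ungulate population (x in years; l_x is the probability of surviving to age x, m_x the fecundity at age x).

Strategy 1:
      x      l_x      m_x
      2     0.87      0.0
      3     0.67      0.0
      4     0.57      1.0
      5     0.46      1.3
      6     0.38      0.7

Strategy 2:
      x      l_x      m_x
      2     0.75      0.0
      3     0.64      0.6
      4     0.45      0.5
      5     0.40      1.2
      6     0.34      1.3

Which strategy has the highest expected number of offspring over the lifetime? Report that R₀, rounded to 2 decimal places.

Strategy 1: R₀ = 0.87×0.0 + 0.67×0.0 + 0.57×1.0 + 0.46×1.3 + 0.38×0.7 = 1.4340
Strategy 2: R₀ = 0.75×0.0 + 0.64×0.6 + 0.45×0.5 + 0.40×1.2 + 0.34×1.3 = 1.5310
Highest R₀: strategy 2 with 1.5310.

1.53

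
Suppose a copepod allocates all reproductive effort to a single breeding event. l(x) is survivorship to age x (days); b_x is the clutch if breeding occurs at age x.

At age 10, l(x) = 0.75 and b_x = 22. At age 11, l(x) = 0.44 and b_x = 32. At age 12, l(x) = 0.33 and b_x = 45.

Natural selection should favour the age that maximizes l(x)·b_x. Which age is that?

Expected offspring if breeding at age x = l(x) × b_x:
  age 10: 0.75 × 22 = 16.500
  age 11: 0.44 × 32 = 14.080
  age 12: 0.33 × 45 = 14.850
Maximum at age 10 (16.500).

10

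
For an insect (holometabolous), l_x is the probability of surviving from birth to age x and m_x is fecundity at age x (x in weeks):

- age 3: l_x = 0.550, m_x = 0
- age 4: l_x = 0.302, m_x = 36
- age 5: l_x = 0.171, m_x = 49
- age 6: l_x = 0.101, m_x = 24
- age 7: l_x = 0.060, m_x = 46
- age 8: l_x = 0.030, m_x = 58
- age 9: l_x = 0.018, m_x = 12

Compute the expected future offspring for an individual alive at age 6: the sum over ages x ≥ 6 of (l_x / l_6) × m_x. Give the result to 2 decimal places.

l_6 = 0.101. Conditional survival from age 6 to x is l_x / l_6.
  x=6: (0.101/0.101) × 24 = 24.0000
  x=7: (0.060/0.101) × 46 = 27.3267
  x=8: (0.030/0.101) × 58 = 17.2277
  x=9: (0.018/0.101) × 12 = 2.1386
Sum = 24.0000 + 27.3267 + 17.2277 + 2.1386 = 70.6931

70.69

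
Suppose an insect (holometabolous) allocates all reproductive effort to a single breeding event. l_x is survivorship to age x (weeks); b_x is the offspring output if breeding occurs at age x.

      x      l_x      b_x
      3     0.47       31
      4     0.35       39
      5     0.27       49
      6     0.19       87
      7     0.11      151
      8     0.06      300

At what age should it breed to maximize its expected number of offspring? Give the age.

Expected offspring if breeding at age x = l_x × b_x:
  age 3: 0.47 × 31 = 14.570
  age 4: 0.35 × 39 = 13.650
  age 5: 0.27 × 49 = 13.230
  age 6: 0.19 × 87 = 16.530
  age 7: 0.11 × 151 = 16.610
  age 8: 0.06 × 300 = 18.000
Maximum at age 8 (18.000).

8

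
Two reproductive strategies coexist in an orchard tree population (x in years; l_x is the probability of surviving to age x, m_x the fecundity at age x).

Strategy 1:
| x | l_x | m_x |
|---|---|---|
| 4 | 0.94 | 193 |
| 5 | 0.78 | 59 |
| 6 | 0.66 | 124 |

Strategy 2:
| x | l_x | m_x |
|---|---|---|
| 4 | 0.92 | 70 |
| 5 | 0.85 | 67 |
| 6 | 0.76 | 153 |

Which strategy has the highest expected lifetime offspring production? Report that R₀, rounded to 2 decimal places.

Strategy 1: R₀ = 0.94×193 + 0.78×59 + 0.66×124 = 309.2800
Strategy 2: R₀ = 0.92×70 + 0.85×67 + 0.76×153 = 237.6300
Highest R₀: strategy 1 with 309.2800.

309.28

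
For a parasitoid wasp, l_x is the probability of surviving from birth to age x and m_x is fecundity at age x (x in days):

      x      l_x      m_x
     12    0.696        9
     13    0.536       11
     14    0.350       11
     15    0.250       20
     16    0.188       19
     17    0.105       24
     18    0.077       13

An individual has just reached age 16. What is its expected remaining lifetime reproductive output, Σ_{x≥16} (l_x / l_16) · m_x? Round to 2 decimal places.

l_16 = 0.188. Conditional survival from age 16 to x is l_x / l_16.
  x=16: (0.188/0.188) × 19 = 19.0000
  x=17: (0.105/0.188) × 24 = 13.4043
  x=18: (0.077/0.188) × 13 = 5.3245
Sum = 19.0000 + 13.4043 + 5.3245 = 37.7287

37.73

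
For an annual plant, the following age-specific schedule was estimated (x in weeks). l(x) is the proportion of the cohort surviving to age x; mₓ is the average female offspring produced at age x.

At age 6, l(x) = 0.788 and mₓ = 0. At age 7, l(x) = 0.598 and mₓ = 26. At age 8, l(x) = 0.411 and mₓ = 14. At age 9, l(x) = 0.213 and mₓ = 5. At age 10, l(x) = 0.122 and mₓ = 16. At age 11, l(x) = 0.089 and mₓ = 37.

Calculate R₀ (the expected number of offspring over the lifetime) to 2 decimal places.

27.61

R₀ = Σ l(x) mₓ:
  age 6: 0.788 × 0 = 0.0000
  age 7: 0.598 × 26 = 15.5480
  age 8: 0.411 × 14 = 5.7540
  age 9: 0.213 × 5 = 1.0650
  age 10: 0.122 × 16 = 1.9520
  age 11: 0.089 × 37 = 3.2930
R₀ = 0.0000 + 15.5480 + 5.7540 + 1.0650 + 1.9520 + 3.2930 = 27.6120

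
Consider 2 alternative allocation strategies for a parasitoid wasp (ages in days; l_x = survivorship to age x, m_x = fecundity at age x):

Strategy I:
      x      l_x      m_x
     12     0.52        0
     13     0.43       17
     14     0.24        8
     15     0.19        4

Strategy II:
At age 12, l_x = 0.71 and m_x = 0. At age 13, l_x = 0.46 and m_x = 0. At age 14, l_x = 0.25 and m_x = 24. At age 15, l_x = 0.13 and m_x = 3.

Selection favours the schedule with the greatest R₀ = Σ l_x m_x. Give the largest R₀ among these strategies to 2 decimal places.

9.99

Strategy I: R₀ = 0.52×0 + 0.43×17 + 0.24×8 + 0.19×4 = 9.9900
Strategy II: R₀ = 0.71×0 + 0.46×0 + 0.25×24 + 0.13×3 = 6.3900
Highest R₀: strategy I with 9.9900.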